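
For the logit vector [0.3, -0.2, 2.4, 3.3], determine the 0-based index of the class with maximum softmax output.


Softmax is a monotonic transformation, so it preserves the argmax.
We need to find the index of the maximum logit.
Index 0: 0.3
Index 1: -0.2
Index 2: 2.4
Index 3: 3.3
Maximum logit = 3.3 at index 3

3


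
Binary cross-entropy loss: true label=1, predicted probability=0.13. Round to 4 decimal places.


For y=1: Loss = -log(p)
= -log(0.13)
= -(-2.0402)
= 2.0402

2.0402


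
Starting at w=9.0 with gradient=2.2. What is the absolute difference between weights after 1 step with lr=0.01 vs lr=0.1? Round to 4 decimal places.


With lr=0.01: w_new = 9.0 - 0.01 * 2.2 = 8.978
With lr=0.1: w_new = 9.0 - 0.1 * 2.2 = 8.78
Absolute difference = |8.978 - 8.78|
= 0.1980

0.1980


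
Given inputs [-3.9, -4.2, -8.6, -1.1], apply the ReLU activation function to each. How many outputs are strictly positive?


ReLU(x) = max(0, x) for each element:
ReLU(-3.9) = 0
ReLU(-4.2) = 0
ReLU(-8.6) = 0
ReLU(-1.1) = 0
Active neurons (>0): 0

0


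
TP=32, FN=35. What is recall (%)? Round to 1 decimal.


Recall = TP / (TP + FN) * 100
= 32 / (32 + 35)
= 32 / 67
= 0.4776
= 47.8%

47.8


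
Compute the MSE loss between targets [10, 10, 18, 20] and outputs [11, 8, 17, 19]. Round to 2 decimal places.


Differences: [-1, 2, 1, 1]
Squared errors: [1, 4, 1, 1]
Sum of squared errors = 7
MSE = 7 / 4 = 1.75

1.75


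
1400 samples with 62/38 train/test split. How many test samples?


Train samples = 1400 * 62% = 868
Test samples = 1400 - 868
= 532

532


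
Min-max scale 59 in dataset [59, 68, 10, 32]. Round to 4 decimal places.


Min = 10, Max = 68
Range = 68 - 10 = 58
Scaled = (x - min) / (max - min)
= (59 - 10) / 58
= 49 / 58
= 0.8448

0.8448


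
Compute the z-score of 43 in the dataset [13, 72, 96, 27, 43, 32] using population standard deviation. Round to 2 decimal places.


Mean = (13 + 72 + 96 + 27 + 43 + 32) / 6 = 47.1667
Variance = sum((x_i - mean)^2) / n = 803.8056
Std = sqrt(803.8056) = 28.3515
Z = (x - mean) / std
= (43 - 47.1667) / 28.3515
= -4.1667 / 28.3515
= -0.15

-0.15


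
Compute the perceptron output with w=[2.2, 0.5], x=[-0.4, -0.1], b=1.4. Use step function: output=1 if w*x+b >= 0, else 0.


z = w . x + b
= 2.2*-0.4 + 0.5*-0.1 + 1.4
= -0.88 + -0.05 + 1.4
= -0.93 + 1.4
= 0.47
Since z = 0.47 >= 0, output = 1

1


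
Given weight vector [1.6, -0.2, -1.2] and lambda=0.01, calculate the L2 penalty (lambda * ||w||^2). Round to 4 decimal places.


Squaring each weight:
1.6^2 = 2.56
(-0.2)^2 = 0.04
(-1.2)^2 = 1.44
Sum of squares = 4.04
Penalty = 0.01 * 4.04 = 0.0404

0.0404


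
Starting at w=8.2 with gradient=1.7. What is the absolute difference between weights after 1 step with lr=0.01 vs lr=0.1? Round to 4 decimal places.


With lr=0.01: w_new = 8.2 - 0.01 * 1.7 = 8.183
With lr=0.1: w_new = 8.2 - 0.1 * 1.7 = 8.03
Absolute difference = |8.183 - 8.03|
= 0.1530

0.1530


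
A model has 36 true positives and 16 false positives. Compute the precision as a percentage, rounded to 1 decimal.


Precision = TP / (TP + FP) * 100
= 36 / (36 + 16)
= 36 / 52
= 0.6923
= 69.2%

69.2


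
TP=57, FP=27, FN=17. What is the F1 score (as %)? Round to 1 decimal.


Precision = TP / (TP + FP) = 57 / 84 = 0.6786
Recall = TP / (TP + FN) = 57 / 74 = 0.7703
F1 = 2 * P * R / (P + R)
= 2 * 0.6786 * 0.7703 / (0.6786 + 0.7703)
= 1.0454 / 1.4488
= 0.7215
As percentage: 72.2%

72.2


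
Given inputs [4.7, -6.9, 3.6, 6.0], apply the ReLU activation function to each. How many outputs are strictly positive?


ReLU(x) = max(0, x) for each element:
ReLU(4.7) = 4.7
ReLU(-6.9) = 0
ReLU(3.6) = 3.6
ReLU(6.0) = 6.0
Active neurons (>0): 3

3


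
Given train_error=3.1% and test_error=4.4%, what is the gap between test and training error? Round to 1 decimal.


Generalization gap = test_error - train_error
= 4.4 - 3.1
= 1.3%
A small gap suggests good generalization.

1.3


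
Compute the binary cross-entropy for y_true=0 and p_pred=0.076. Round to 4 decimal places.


For y=0: Loss = -log(1-p)
= -log(1 - 0.076)
= -log(0.924)
= -(-0.079)
= 0.0790

0.0790


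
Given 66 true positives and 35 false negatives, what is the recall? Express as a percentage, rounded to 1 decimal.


Recall = TP / (TP + FN) * 100
= 66 / (66 + 35)
= 66 / 101
= 0.6535
= 65.3%

65.3


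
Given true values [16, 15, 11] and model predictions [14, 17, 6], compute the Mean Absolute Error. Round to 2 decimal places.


Absolute errors: [2, 2, 5]
Sum of absolute errors = 9
MAE = 9 / 3 = 3.00

3.00


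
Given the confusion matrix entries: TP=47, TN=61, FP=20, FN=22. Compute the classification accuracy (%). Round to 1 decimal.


Accuracy = (TP + TN) / (TP + TN + FP + FN) * 100
= (47 + 61) / (47 + 61 + 20 + 22)
= 108 / 150
= 0.72
= 72.0%

72.0


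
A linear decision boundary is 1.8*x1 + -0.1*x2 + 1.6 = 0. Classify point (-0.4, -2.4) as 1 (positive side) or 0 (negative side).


Compute 1.8 * -0.4 + -0.1 * -2.4 + 1.6
= -0.72 + 0.24 + 1.6
= 1.12
Since 1.12 >= 0, the point is on the positive side.

1


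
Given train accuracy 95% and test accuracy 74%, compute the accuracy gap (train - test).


Gap = train_accuracy - test_accuracy
= 95 - 74
= 21%
This large gap strongly indicates overfitting.

21


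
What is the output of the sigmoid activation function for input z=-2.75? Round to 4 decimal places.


sigmoid(z) = 1 / (1 + exp(-z))
exp(-(-2.75)) = exp(2.75) = 15.6426
1 + 15.6426 = 16.6426
1 / 16.6426 = 0.0601

0.0601


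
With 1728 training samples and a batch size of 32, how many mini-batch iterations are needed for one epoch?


Iterations per epoch = dataset_size / batch_size
= 1728 / 32
= 54

54


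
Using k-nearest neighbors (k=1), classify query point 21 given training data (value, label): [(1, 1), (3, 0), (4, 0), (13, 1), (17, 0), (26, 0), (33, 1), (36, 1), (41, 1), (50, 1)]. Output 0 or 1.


Distances from query 21:
Point 17 (class 0): distance = 4
K=1 nearest neighbors: classes = [0]
Votes for class 1: 0 / 1
Majority vote => class 0

0


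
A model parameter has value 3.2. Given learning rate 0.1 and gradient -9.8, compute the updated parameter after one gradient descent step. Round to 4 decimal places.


w_new = w_old - lr * gradient
= 3.2 - 0.1 * -9.8
= 3.2 - (-0.98)
= 4.1800

4.1800


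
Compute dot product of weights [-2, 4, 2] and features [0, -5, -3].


Element-wise products:
-2 * 0 = 0
4 * -5 = -20
2 * -3 = -6
Sum = 0 + -20 + -6
= -26

-26


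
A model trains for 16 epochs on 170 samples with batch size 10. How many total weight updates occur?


Iterations per epoch = 170 / 10 = 17
Total updates = iterations_per_epoch * epochs
= 17 * 16
= 272

272


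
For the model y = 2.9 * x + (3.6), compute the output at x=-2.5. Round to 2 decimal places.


y = 2.9 * -2.5 + (3.6)
= -7.25 + (3.6)
= -3.65

-3.65


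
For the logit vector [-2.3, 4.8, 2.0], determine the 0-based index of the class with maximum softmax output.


Softmax is a monotonic transformation, so it preserves the argmax.
We need to find the index of the maximum logit.
Index 0: -2.3
Index 1: 4.8
Index 2: 2.0
Maximum logit = 4.8 at index 1

1


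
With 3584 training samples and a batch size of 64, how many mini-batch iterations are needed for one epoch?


Iterations per epoch = dataset_size / batch_size
= 3584 / 64
= 56

56


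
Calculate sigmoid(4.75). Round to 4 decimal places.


sigmoid(z) = 1 / (1 + exp(-z))
exp(-(4.75)) = exp(-4.75) = 0.0087
1 + 0.0087 = 1.0087
1 / 1.0087 = 0.9914

0.9914


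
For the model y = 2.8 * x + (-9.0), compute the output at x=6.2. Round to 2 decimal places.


y = 2.8 * 6.2 + (-9.0)
= 17.36 + (-9.0)
= 8.36

8.36


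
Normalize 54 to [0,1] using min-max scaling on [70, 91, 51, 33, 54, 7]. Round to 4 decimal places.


Min = 7, Max = 91
Range = 91 - 7 = 84
Scaled = (x - min) / (max - min)
= (54 - 7) / 84
= 47 / 84
= 0.5595

0.5595


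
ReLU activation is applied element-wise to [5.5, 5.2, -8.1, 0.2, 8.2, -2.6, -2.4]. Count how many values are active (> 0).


ReLU(x) = max(0, x) for each element:
ReLU(5.5) = 5.5
ReLU(5.2) = 5.2
ReLU(-8.1) = 0
ReLU(0.2) = 0.2
ReLU(8.2) = 8.2
ReLU(-2.6) = 0
ReLU(-2.4) = 0
Active neurons (>0): 4

4


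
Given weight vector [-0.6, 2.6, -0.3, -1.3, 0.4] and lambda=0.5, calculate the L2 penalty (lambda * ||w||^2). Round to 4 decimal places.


Squaring each weight:
(-0.6)^2 = 0.36
2.6^2 = 6.76
(-0.3)^2 = 0.09
(-1.3)^2 = 1.69
0.4^2 = 0.16
Sum of squares = 9.06
Penalty = 0.5 * 9.06 = 4.5300

4.5300


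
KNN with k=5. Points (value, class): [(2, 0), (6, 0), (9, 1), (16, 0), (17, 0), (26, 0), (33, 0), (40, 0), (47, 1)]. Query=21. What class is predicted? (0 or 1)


Distances from query 21:
Point 17 (class 0): distance = 4
Point 16 (class 0): distance = 5
Point 26 (class 0): distance = 5
Point 33 (class 0): distance = 12
Point 9 (class 1): distance = 12
K=5 nearest neighbors: classes = [0, 0, 0, 0, 1]
Votes for class 1: 1 / 5
Majority vote => class 0

0


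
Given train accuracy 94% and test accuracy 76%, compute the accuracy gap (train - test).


Gap = train_accuracy - test_accuracy
= 94 - 76
= 18%
This gap suggests the model is overfitting.

18


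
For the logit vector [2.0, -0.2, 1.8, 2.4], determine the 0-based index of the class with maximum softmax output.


Softmax is a monotonic transformation, so it preserves the argmax.
We need to find the index of the maximum logit.
Index 0: 2.0
Index 1: -0.2
Index 2: 1.8
Index 3: 2.4
Maximum logit = 2.4 at index 3

3


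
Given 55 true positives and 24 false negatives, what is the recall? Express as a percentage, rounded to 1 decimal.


Recall = TP / (TP + FN) * 100
= 55 / (55 + 24)
= 55 / 79
= 0.6962
= 69.6%

69.6


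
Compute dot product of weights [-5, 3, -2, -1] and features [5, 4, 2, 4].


Element-wise products:
-5 * 5 = -25
3 * 4 = 12
-2 * 2 = -4
-1 * 4 = -4
Sum = -25 + 12 + -4 + -4
= -21

-21


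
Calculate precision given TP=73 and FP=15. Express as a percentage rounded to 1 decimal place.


Precision = TP / (TP + FP) * 100
= 73 / (73 + 15)
= 73 / 88
= 0.8295
= 83.0%

83.0


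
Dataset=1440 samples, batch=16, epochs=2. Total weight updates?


Iterations per epoch = 1440 / 16 = 90
Total updates = iterations_per_epoch * epochs
= 90 * 2
= 180

180


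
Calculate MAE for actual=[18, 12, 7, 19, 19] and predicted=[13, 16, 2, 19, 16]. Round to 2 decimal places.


Absolute errors: [5, 4, 5, 0, 3]
Sum of absolute errors = 17
MAE = 17 / 5 = 3.40

3.40


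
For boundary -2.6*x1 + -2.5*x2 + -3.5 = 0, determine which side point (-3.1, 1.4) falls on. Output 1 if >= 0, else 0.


Compute -2.6 * -3.1 + -2.5 * 1.4 + -3.5
= 8.06 + -3.5 + -3.5
= 1.06
Since 1.06 >= 0, the point is on the positive side.

1


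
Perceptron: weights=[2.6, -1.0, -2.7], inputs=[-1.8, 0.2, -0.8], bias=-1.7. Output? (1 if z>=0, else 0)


z = w . x + b
= 2.6*-1.8 + -1.0*0.2 + -2.7*-0.8 + -1.7
= -4.68 + -0.2 + 2.16 + -1.7
= -2.72 + -1.7
= -4.42
Since z = -4.42 < 0, output = 0

0


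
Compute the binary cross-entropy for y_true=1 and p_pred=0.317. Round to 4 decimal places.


For y=1: Loss = -log(p)
= -log(0.317)
= -(-1.1489)
= 1.1489

1.1489


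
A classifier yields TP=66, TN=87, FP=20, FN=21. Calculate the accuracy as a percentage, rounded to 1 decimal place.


Accuracy = (TP + TN) / (TP + TN + FP + FN) * 100
= (66 + 87) / (66 + 87 + 20 + 21)
= 153 / 194
= 0.7887
= 78.9%

78.9


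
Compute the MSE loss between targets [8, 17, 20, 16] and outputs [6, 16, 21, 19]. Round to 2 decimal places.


Differences: [2, 1, -1, -3]
Squared errors: [4, 1, 1, 9]
Sum of squared errors = 15
MSE = 15 / 4 = 3.75

3.75


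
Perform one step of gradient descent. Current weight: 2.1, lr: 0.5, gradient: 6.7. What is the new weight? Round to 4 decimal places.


w_new = w_old - lr * gradient
= 2.1 - 0.5 * 6.7
= 2.1 - (3.35)
= -1.2500

-1.2500


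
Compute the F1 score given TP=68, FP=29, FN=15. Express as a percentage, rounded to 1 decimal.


Precision = TP / (TP + FP) = 68 / 97 = 0.701
Recall = TP / (TP + FN) = 68 / 83 = 0.8193
F1 = 2 * P * R / (P + R)
= 2 * 0.701 * 0.8193 / (0.701 + 0.8193)
= 1.1487 / 1.5203
= 0.7556
As percentage: 75.6%

75.6


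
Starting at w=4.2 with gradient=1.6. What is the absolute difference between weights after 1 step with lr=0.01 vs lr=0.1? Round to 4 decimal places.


With lr=0.01: w_new = 4.2 - 0.01 * 1.6 = 4.184
With lr=0.1: w_new = 4.2 - 0.1 * 1.6 = 4.04
Absolute difference = |4.184 - 4.04|
= 0.1440

0.1440


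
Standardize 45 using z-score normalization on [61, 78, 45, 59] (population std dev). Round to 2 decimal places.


Mean = (61 + 78 + 45 + 59) / 4 = 60.75
Variance = sum((x_i - mean)^2) / n = 137.1875
Std = sqrt(137.1875) = 11.7127
Z = (x - mean) / std
= (45 - 60.75) / 11.7127
= -15.75 / 11.7127
= -1.34

-1.34


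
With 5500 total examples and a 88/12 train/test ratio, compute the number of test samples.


Train samples = 5500 * 88% = 4840
Test samples = 5500 - 4840
= 660

660


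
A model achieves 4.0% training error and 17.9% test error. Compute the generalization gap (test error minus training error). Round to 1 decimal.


Generalization gap = test_error - train_error
= 17.9 - 4.0
= 13.9%
A large gap suggests overfitting.

13.9


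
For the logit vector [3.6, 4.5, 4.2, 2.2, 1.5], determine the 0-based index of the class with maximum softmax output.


Softmax is a monotonic transformation, so it preserves the argmax.
We need to find the index of the maximum logit.
Index 0: 3.6
Index 1: 4.5
Index 2: 4.2
Index 3: 2.2
Index 4: 1.5
Maximum logit = 4.5 at index 1

1


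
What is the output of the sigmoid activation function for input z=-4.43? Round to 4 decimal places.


sigmoid(z) = 1 / (1 + exp(-z))
exp(-(-4.43)) = exp(4.43) = 83.9314
1 + 83.9314 = 84.9314
1 / 84.9314 = 0.0118

0.0118


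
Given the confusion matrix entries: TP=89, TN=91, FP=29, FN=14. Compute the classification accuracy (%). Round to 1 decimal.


Accuracy = (TP + TN) / (TP + TN + FP + FN) * 100
= (89 + 91) / (89 + 91 + 29 + 14)
= 180 / 223
= 0.8072
= 80.7%

80.7


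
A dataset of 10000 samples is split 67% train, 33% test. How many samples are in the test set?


Train samples = 10000 * 67% = 6700
Test samples = 10000 - 6700
= 3300

3300


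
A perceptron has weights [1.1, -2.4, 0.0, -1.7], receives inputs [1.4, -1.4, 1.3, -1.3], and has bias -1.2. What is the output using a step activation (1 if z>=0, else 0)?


z = w . x + b
= 1.1*1.4 + -2.4*-1.4 + 0.0*1.3 + -1.7*-1.3 + -1.2
= 1.54 + 3.36 + 0.0 + 2.21 + -1.2
= 7.11 + -1.2
= 5.91
Since z = 5.91 >= 0, output = 1

1


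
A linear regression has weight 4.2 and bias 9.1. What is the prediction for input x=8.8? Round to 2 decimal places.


y = 4.2 * 8.8 + (9.1)
= 36.96 + (9.1)
= 46.06

46.06


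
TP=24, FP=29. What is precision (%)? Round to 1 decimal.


Precision = TP / (TP + FP) * 100
= 24 / (24 + 29)
= 24 / 53
= 0.4528
= 45.3%

45.3


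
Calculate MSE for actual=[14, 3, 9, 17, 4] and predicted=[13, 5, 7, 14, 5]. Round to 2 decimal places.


Differences: [1, -2, 2, 3, -1]
Squared errors: [1, 4, 4, 9, 1]
Sum of squared errors = 19
MSE = 19 / 5 = 3.80

3.80


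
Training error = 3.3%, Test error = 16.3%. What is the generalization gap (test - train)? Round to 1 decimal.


Generalization gap = test_error - train_error
= 16.3 - 3.3
= 13.0%
A large gap suggests overfitting.

13.0


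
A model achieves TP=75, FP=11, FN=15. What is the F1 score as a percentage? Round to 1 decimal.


Precision = TP / (TP + FP) = 75 / 86 = 0.8721
Recall = TP / (TP + FN) = 75 / 90 = 0.8333
F1 = 2 * P * R / (P + R)
= 2 * 0.8721 * 0.8333 / (0.8721 + 0.8333)
= 1.4535 / 1.7054
= 0.8523
As percentage: 85.2%

85.2


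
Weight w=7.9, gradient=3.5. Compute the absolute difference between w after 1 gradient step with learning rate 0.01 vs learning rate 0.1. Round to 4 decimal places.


With lr=0.01: w_new = 7.9 - 0.01 * 3.5 = 7.865
With lr=0.1: w_new = 7.9 - 0.1 * 3.5 = 7.55
Absolute difference = |7.865 - 7.55|
= 0.3150

0.3150


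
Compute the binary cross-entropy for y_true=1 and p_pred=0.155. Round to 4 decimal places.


For y=1: Loss = -log(p)
= -log(0.155)
= -(-1.8643)
= 1.8643

1.8643


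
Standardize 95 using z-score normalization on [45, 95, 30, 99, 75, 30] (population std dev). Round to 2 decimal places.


Mean = (45 + 95 + 30 + 99 + 75 + 30) / 6 = 62.3333
Variance = sum((x_i - mean)^2) / n = 827.2222
Std = sqrt(827.2222) = 28.7615
Z = (x - mean) / std
= (95 - 62.3333) / 28.7615
= 32.6667 / 28.7615
= 1.14

1.14


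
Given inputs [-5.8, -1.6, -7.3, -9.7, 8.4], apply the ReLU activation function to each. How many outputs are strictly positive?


ReLU(x) = max(0, x) for each element:
ReLU(-5.8) = 0
ReLU(-1.6) = 0
ReLU(-7.3) = 0
ReLU(-9.7) = 0
ReLU(8.4) = 8.4
Active neurons (>0): 1

1


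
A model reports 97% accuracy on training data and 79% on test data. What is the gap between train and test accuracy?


Gap = train_accuracy - test_accuracy
= 97 - 79
= 18%
This gap suggests the model is overfitting.

18


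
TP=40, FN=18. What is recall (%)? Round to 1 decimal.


Recall = TP / (TP + FN) * 100
= 40 / (40 + 18)
= 40 / 58
= 0.6897
= 69.0%

69.0


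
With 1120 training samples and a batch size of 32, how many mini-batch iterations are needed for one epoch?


Iterations per epoch = dataset_size / batch_size
= 1120 / 32
= 35

35


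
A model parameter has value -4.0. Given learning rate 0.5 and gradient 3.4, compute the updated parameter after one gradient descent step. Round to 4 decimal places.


w_new = w_old - lr * gradient
= -4.0 - 0.5 * 3.4
= -4.0 - (1.7)
= -5.7000

-5.7000


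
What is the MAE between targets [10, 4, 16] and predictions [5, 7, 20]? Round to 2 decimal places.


Absolute errors: [5, 3, 4]
Sum of absolute errors = 12
MAE = 12 / 3 = 4.00

4.00


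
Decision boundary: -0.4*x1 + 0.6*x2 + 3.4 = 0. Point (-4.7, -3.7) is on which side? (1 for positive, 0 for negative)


Compute -0.4 * -4.7 + 0.6 * -3.7 + 3.4
= 1.88 + -2.22 + 3.4
= 3.06
Since 3.06 >= 0, the point is on the positive side.

1


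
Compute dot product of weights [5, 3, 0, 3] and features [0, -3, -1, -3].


Element-wise products:
5 * 0 = 0
3 * -3 = -9
0 * -1 = 0
3 * -3 = -9
Sum = 0 + -9 + 0 + -9
= -18

-18


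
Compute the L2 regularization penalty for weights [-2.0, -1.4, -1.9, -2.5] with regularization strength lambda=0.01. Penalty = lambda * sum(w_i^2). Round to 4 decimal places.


Squaring each weight:
(-2.0)^2 = 4.0
(-1.4)^2 = 1.96
(-1.9)^2 = 3.61
(-2.5)^2 = 6.25
Sum of squares = 15.82
Penalty = 0.01 * 15.82 = 0.1582

0.1582


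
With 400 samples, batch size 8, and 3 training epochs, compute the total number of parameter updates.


Iterations per epoch = 400 / 8 = 50
Total updates = iterations_per_epoch * epochs
= 50 * 3
= 150

150


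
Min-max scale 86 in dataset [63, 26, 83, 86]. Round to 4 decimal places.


Min = 26, Max = 86
Range = 86 - 26 = 60
Scaled = (x - min) / (max - min)
= (86 - 26) / 60
= 60 / 60
= 1.0000

1.0000


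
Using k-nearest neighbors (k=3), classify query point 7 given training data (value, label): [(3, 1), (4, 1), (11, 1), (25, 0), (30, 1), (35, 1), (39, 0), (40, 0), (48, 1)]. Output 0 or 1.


Distances from query 7:
Point 4 (class 1): distance = 3
Point 3 (class 1): distance = 4
Point 11 (class 1): distance = 4
K=3 nearest neighbors: classes = [1, 1, 1]
Votes for class 1: 3 / 3
Majority vote => class 1

1


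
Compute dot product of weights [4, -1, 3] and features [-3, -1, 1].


Element-wise products:
4 * -3 = -12
-1 * -1 = 1
3 * 1 = 3
Sum = -12 + 1 + 3
= -8

-8


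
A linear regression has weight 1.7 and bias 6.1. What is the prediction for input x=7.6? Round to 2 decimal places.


y = 1.7 * 7.6 + (6.1)
= 12.92 + (6.1)
= 19.02

19.02


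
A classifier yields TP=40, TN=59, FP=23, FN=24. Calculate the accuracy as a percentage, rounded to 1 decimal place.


Accuracy = (TP + TN) / (TP + TN + FP + FN) * 100
= (40 + 59) / (40 + 59 + 23 + 24)
= 99 / 146
= 0.6781
= 67.8%

67.8


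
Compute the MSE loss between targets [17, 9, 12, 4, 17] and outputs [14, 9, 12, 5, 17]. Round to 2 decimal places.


Differences: [3, 0, 0, -1, 0]
Squared errors: [9, 0, 0, 1, 0]
Sum of squared errors = 10
MSE = 10 / 5 = 2.00

2.00


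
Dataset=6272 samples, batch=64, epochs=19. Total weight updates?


Iterations per epoch = 6272 / 64 = 98
Total updates = iterations_per_epoch * epochs
= 98 * 19
= 1862

1862


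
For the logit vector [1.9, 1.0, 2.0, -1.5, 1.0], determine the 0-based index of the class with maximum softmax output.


Softmax is a monotonic transformation, so it preserves the argmax.
We need to find the index of the maximum logit.
Index 0: 1.9
Index 1: 1.0
Index 2: 2.0
Index 3: -1.5
Index 4: 1.0
Maximum logit = 2.0 at index 2

2


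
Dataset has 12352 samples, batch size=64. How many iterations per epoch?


Iterations per epoch = dataset_size / batch_size
= 12352 / 64
= 193

193


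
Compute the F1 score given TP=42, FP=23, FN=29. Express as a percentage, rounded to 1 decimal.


Precision = TP / (TP + FP) = 42 / 65 = 0.6462
Recall = TP / (TP + FN) = 42 / 71 = 0.5915
F1 = 2 * P * R / (P + R)
= 2 * 0.6462 * 0.5915 / (0.6462 + 0.5915)
= 0.7645 / 1.2377
= 0.6176
As percentage: 61.8%

61.8


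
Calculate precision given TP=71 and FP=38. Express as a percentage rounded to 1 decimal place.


Precision = TP / (TP + FP) * 100
= 71 / (71 + 38)
= 71 / 109
= 0.6514
= 65.1%

65.1


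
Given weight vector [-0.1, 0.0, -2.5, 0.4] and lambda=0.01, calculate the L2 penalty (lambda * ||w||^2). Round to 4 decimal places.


Squaring each weight:
(-0.1)^2 = 0.01
0.0^2 = 0.0
(-2.5)^2 = 6.25
0.4^2 = 0.16
Sum of squares = 6.42
Penalty = 0.01 * 6.42 = 0.0642

0.0642


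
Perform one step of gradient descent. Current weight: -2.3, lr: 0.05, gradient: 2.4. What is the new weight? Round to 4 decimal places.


w_new = w_old - lr * gradient
= -2.3 - 0.05 * 2.4
= -2.3 - (0.12)
= -2.4200

-2.4200


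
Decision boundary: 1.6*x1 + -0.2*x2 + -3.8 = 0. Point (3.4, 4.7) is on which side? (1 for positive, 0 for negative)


Compute 1.6 * 3.4 + -0.2 * 4.7 + -3.8
= 5.44 + -0.94 + -3.8
= 0.7
Since 0.7 >= 0, the point is on the positive side.

1


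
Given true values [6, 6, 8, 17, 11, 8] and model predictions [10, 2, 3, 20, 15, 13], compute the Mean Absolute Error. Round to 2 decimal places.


Absolute errors: [4, 4, 5, 3, 4, 5]
Sum of absolute errors = 25
MAE = 25 / 6 = 4.17

4.17


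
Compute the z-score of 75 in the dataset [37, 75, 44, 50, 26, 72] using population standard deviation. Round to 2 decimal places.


Mean = (37 + 75 + 44 + 50 + 26 + 72) / 6 = 50.6667
Variance = sum((x_i - mean)^2) / n = 314.5556
Std = sqrt(314.5556) = 17.7357
Z = (x - mean) / std
= (75 - 50.6667) / 17.7357
= 24.3333 / 17.7357
= 1.37

1.37


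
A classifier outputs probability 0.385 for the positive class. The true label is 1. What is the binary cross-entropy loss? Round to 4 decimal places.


For y=1: Loss = -log(p)
= -log(0.385)
= -(-0.9545)
= 0.9545

0.9545


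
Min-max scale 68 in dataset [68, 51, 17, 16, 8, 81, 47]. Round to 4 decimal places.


Min = 8, Max = 81
Range = 81 - 8 = 73
Scaled = (x - min) / (max - min)
= (68 - 8) / 73
= 60 / 73
= 0.8219

0.8219


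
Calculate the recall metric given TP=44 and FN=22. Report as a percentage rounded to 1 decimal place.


Recall = TP / (TP + FN) * 100
= 44 / (44 + 22)
= 44 / 66
= 0.6667
= 66.7%

66.7


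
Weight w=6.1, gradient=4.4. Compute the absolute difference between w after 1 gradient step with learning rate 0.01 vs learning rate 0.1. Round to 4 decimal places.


With lr=0.01: w_new = 6.1 - 0.01 * 4.4 = 6.056
With lr=0.1: w_new = 6.1 - 0.1 * 4.4 = 5.66
Absolute difference = |6.056 - 5.66|
= 0.3960

0.3960


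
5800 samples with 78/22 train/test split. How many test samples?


Train samples = 5800 * 78% = 4524
Test samples = 5800 - 4524
= 1276

1276


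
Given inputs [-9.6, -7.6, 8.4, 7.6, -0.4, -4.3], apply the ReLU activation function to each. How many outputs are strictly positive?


ReLU(x) = max(0, x) for each element:
ReLU(-9.6) = 0
ReLU(-7.6) = 0
ReLU(8.4) = 8.4
ReLU(7.6) = 7.6
ReLU(-0.4) = 0
ReLU(-4.3) = 0
Active neurons (>0): 2

2


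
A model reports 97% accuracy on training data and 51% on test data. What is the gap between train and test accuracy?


Gap = train_accuracy - test_accuracy
= 97 - 51
= 46%
This large gap strongly indicates overfitting.

46


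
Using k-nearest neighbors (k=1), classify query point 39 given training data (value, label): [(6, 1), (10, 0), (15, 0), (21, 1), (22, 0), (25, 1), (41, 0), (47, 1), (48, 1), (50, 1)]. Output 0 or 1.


Distances from query 39:
Point 41 (class 0): distance = 2
K=1 nearest neighbors: classes = [0]
Votes for class 1: 0 / 1
Majority vote => class 0

0


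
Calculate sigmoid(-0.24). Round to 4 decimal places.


sigmoid(z) = 1 / (1 + exp(-z))
exp(-(-0.24)) = exp(0.24) = 1.2712
1 + 1.2712 = 2.2712
1 / 2.2712 = 0.4403

0.4403


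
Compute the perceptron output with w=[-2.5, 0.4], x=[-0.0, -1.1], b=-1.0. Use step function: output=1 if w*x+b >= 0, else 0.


z = w . x + b
= -2.5*-0.0 + 0.4*-1.1 + -1.0
= 0.0 + -0.44 + -1.0
= -0.44 + -1.0
= -1.44
Since z = -1.44 < 0, output = 0

0


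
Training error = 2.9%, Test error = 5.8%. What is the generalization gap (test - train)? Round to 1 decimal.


Generalization gap = test_error - train_error
= 5.8 - 2.9
= 2.9%
A moderate gap.

2.9


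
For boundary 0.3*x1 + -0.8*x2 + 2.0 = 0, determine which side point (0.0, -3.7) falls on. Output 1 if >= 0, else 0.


Compute 0.3 * 0.0 + -0.8 * -3.7 + 2.0
= 0.0 + 2.96 + 2.0
= 4.96
Since 4.96 >= 0, the point is on the positive side.

1


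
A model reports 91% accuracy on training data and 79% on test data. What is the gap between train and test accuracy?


Gap = train_accuracy - test_accuracy
= 91 - 79
= 12%
This gap suggests the model is overfitting.

12


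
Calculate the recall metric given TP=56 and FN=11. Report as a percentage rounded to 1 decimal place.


Recall = TP / (TP + FN) * 100
= 56 / (56 + 11)
= 56 / 67
= 0.8358
= 83.6%

83.6


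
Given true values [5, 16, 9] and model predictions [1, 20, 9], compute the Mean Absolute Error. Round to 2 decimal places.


Absolute errors: [4, 4, 0]
Sum of absolute errors = 8
MAE = 8 / 3 = 2.67

2.67


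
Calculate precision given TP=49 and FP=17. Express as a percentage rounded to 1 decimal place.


Precision = TP / (TP + FP) * 100
= 49 / (49 + 17)
= 49 / 66
= 0.7424
= 74.2%

74.2


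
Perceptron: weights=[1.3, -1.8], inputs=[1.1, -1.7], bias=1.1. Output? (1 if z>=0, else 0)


z = w . x + b
= 1.3*1.1 + -1.8*-1.7 + 1.1
= 1.43 + 3.06 + 1.1
= 4.49 + 1.1
= 5.59
Since z = 5.59 >= 0, output = 1

1


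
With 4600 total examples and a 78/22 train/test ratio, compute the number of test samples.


Train samples = 4600 * 78% = 3588
Test samples = 4600 - 3588
= 1012

1012


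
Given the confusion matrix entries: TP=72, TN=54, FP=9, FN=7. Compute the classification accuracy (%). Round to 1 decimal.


Accuracy = (TP + TN) / (TP + TN + FP + FN) * 100
= (72 + 54) / (72 + 54 + 9 + 7)
= 126 / 142
= 0.8873
= 88.7%

88.7


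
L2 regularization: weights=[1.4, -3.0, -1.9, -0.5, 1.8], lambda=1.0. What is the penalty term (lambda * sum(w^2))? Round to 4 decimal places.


Squaring each weight:
1.4^2 = 1.96
(-3.0)^2 = 9.0
(-1.9)^2 = 3.61
(-0.5)^2 = 0.25
1.8^2 = 3.24
Sum of squares = 18.06
Penalty = 1.0 * 18.06 = 18.0600

18.0600


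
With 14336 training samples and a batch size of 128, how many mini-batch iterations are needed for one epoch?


Iterations per epoch = dataset_size / batch_size
= 14336 / 128
= 112

112


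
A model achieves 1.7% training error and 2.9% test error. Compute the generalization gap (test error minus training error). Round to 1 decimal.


Generalization gap = test_error - train_error
= 2.9 - 1.7
= 1.2%
A small gap suggests good generalization.

1.2


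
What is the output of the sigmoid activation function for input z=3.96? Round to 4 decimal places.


sigmoid(z) = 1 / (1 + exp(-z))
exp(-(3.96)) = exp(-3.96) = 0.0191
1 + 0.0191 = 1.0191
1 / 1.0191 = 0.9813

0.9813


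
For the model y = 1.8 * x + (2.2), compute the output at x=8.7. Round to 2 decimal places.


y = 1.8 * 8.7 + (2.2)
= 15.66 + (2.2)
= 17.86

17.86


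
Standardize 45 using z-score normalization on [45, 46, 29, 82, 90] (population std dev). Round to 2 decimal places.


Mean = (45 + 46 + 29 + 82 + 90) / 5 = 58.4
Variance = sum((x_i - mean)^2) / n = 550.64
Std = sqrt(550.64) = 23.4657
Z = (x - mean) / std
= (45 - 58.4) / 23.4657
= -13.4 / 23.4657
= -0.57

-0.57


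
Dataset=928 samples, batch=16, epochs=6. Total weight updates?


Iterations per epoch = 928 / 16 = 58
Total updates = iterations_per_epoch * epochs
= 58 * 6
= 348

348


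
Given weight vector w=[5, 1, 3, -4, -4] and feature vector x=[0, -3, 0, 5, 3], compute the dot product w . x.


Element-wise products:
5 * 0 = 0
1 * -3 = -3
3 * 0 = 0
-4 * 5 = -20
-4 * 3 = -12
Sum = 0 + -3 + 0 + -20 + -12
= -35

-35


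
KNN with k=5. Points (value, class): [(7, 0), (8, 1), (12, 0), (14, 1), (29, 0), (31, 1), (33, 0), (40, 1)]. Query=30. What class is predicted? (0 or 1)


Distances from query 30:
Point 29 (class 0): distance = 1
Point 31 (class 1): distance = 1
Point 33 (class 0): distance = 3
Point 40 (class 1): distance = 10
Point 14 (class 1): distance = 16
K=5 nearest neighbors: classes = [0, 1, 0, 1, 1]
Votes for class 1: 3 / 5
Majority vote => class 1

1


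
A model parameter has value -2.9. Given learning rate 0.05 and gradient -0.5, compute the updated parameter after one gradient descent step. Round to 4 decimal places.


w_new = w_old - lr * gradient
= -2.9 - 0.05 * -0.5
= -2.9 - (-0.025)
= -2.8750

-2.8750


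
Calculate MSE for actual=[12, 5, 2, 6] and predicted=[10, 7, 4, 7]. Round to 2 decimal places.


Differences: [2, -2, -2, -1]
Squared errors: [4, 4, 4, 1]
Sum of squared errors = 13
MSE = 13 / 4 = 3.25

3.25


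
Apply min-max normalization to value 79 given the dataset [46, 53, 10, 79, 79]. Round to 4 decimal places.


Min = 10, Max = 79
Range = 79 - 10 = 69
Scaled = (x - min) / (max - min)
= (79 - 10) / 69
= 69 / 69
= 1.0000

1.0000


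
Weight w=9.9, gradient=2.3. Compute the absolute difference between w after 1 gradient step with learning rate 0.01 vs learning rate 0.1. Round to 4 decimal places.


With lr=0.01: w_new = 9.9 - 0.01 * 2.3 = 9.877
With lr=0.1: w_new = 9.9 - 0.1 * 2.3 = 9.67
Absolute difference = |9.877 - 9.67|
= 0.2070

0.2070


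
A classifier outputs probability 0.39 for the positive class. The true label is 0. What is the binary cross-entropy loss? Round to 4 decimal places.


For y=0: Loss = -log(1-p)
= -log(1 - 0.39)
= -log(0.61)
= -(-0.4943)
= 0.4943

0.4943


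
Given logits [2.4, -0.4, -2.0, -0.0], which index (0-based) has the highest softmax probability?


Softmax is a monotonic transformation, so it preserves the argmax.
We need to find the index of the maximum logit.
Index 0: 2.4
Index 1: -0.4
Index 2: -2.0
Index 3: -0.0
Maximum logit = 2.4 at index 0

0


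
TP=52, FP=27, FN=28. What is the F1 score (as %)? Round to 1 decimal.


Precision = TP / (TP + FP) = 52 / 79 = 0.6582
Recall = TP / (TP + FN) = 52 / 80 = 0.65
F1 = 2 * P * R / (P + R)
= 2 * 0.6582 * 0.65 / (0.6582 + 0.65)
= 0.8557 / 1.3082
= 0.6541
As percentage: 65.4%

65.4


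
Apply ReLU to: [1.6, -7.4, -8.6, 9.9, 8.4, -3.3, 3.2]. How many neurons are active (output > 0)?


ReLU(x) = max(0, x) for each element:
ReLU(1.6) = 1.6
ReLU(-7.4) = 0
ReLU(-8.6) = 0
ReLU(9.9) = 9.9
ReLU(8.4) = 8.4
ReLU(-3.3) = 0
ReLU(3.2) = 3.2
Active neurons (>0): 4

4


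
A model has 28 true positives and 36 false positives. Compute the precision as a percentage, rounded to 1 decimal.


Precision = TP / (TP + FP) * 100
= 28 / (28 + 36)
= 28 / 64
= 0.4375
= 43.8%

43.8


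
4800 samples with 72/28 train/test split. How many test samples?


Train samples = 4800 * 72% = 3456
Test samples = 4800 - 3456
= 1344

1344


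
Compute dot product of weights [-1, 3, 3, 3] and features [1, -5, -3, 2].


Element-wise products:
-1 * 1 = -1
3 * -5 = -15
3 * -3 = -9
3 * 2 = 6
Sum = -1 + -15 + -9 + 6
= -19

-19


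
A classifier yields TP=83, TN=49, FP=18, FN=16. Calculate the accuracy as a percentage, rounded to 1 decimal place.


Accuracy = (TP + TN) / (TP + TN + FP + FN) * 100
= (83 + 49) / (83 + 49 + 18 + 16)
= 132 / 166
= 0.7952
= 79.5%

79.5


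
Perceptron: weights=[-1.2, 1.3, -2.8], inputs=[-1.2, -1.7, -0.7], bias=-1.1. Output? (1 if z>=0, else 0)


z = w . x + b
= -1.2*-1.2 + 1.3*-1.7 + -2.8*-0.7 + -1.1
= 1.44 + -2.21 + 1.96 + -1.1
= 1.19 + -1.1
= 0.09
Since z = 0.09 >= 0, output = 1

1


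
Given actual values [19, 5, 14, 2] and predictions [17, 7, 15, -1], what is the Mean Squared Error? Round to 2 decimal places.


Differences: [2, -2, -1, 3]
Squared errors: [4, 4, 1, 9]
Sum of squared errors = 18
MSE = 18 / 4 = 4.50

4.50


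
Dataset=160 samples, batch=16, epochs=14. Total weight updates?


Iterations per epoch = 160 / 16 = 10
Total updates = iterations_per_epoch * epochs
= 10 * 14
= 140

140


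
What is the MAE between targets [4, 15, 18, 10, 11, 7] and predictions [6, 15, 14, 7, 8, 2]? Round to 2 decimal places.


Absolute errors: [2, 0, 4, 3, 3, 5]
Sum of absolute errors = 17
MAE = 17 / 6 = 2.83

2.83


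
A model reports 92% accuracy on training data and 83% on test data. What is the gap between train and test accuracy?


Gap = train_accuracy - test_accuracy
= 92 - 83
= 9%
This moderate gap may indicate mild overfitting.

9


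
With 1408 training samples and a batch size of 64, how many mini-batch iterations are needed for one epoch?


Iterations per epoch = dataset_size / batch_size
= 1408 / 64
= 22

22


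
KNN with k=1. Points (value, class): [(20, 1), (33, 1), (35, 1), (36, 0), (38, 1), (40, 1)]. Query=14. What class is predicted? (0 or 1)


Distances from query 14:
Point 20 (class 1): distance = 6
K=1 nearest neighbors: classes = [1]
Votes for class 1: 1 / 1
Majority vote => class 1

1


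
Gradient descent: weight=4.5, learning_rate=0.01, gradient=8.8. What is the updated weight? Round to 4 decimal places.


w_new = w_old - lr * gradient
= 4.5 - 0.01 * 8.8
= 4.5 - (0.088)
= 4.4120

4.4120


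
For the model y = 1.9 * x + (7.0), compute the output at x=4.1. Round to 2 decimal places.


y = 1.9 * 4.1 + (7.0)
= 7.79 + (7.0)
= 14.79

14.79


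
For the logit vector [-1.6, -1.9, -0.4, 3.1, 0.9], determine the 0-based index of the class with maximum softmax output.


Softmax is a monotonic transformation, so it preserves the argmax.
We need to find the index of the maximum logit.
Index 0: -1.6
Index 1: -1.9
Index 2: -0.4
Index 3: 3.1
Index 4: 0.9
Maximum logit = 3.1 at index 3

3


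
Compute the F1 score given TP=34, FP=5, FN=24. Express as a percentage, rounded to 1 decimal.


Precision = TP / (TP + FP) = 34 / 39 = 0.8718
Recall = TP / (TP + FN) = 34 / 58 = 0.5862
F1 = 2 * P * R / (P + R)
= 2 * 0.8718 * 0.5862 / (0.8718 + 0.5862)
= 1.0221 / 1.458
= 0.701
As percentage: 70.1%

70.1


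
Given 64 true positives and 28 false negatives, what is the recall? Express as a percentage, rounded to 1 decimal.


Recall = TP / (TP + FN) * 100
= 64 / (64 + 28)
= 64 / 92
= 0.6957
= 69.6%

69.6


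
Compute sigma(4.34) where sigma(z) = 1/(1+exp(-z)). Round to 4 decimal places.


sigmoid(z) = 1 / (1 + exp(-z))
exp(-(4.34)) = exp(-4.34) = 0.013
1 + 0.013 = 1.013
1 / 1.013 = 0.9871

0.9871


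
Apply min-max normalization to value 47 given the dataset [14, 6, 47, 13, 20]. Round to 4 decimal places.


Min = 6, Max = 47
Range = 47 - 6 = 41
Scaled = (x - min) / (max - min)
= (47 - 6) / 41
= 41 / 41
= 1.0000

1.0000


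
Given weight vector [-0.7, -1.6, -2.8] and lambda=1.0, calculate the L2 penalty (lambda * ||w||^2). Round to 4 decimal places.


Squaring each weight:
(-0.7)^2 = 0.49
(-1.6)^2 = 2.56
(-2.8)^2 = 7.84
Sum of squares = 10.89
Penalty = 1.0 * 10.89 = 10.8900

10.8900


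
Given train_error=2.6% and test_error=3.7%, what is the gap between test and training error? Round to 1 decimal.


Generalization gap = test_error - train_error
= 3.7 - 2.6
= 1.1%
A small gap suggests good generalization.

1.1


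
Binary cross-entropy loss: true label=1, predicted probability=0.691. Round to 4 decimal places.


For y=1: Loss = -log(p)
= -log(0.691)
= -(-0.3696)
= 0.3696

0.3696


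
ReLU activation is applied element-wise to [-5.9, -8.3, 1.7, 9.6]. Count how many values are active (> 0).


ReLU(x) = max(0, x) for each element:
ReLU(-5.9) = 0
ReLU(-8.3) = 0
ReLU(1.7) = 1.7
ReLU(9.6) = 9.6
Active neurons (>0): 2

2


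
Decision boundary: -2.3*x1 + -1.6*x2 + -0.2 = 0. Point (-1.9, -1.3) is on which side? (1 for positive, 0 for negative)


Compute -2.3 * -1.9 + -1.6 * -1.3 + -0.2
= 4.37 + 2.08 + -0.2
= 6.25
Since 6.25 >= 0, the point is on the positive side.

1


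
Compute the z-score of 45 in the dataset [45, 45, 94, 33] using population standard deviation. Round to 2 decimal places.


Mean = (45 + 45 + 94 + 33) / 4 = 54.25
Variance = sum((x_i - mean)^2) / n = 550.6875
Std = sqrt(550.6875) = 23.4667
Z = (x - mean) / std
= (45 - 54.25) / 23.4667
= -9.25 / 23.4667
= -0.39

-0.39


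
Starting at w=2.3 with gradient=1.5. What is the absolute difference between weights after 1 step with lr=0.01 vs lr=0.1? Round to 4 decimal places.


With lr=0.01: w_new = 2.3 - 0.01 * 1.5 = 2.285
With lr=0.1: w_new = 2.3 - 0.1 * 1.5 = 2.15
Absolute difference = |2.285 - 2.15|
= 0.1350

0.1350


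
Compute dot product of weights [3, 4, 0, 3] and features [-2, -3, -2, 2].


Element-wise products:
3 * -2 = -6
4 * -3 = -12
0 * -2 = 0
3 * 2 = 6
Sum = -6 + -12 + 0 + 6
= -12

-12


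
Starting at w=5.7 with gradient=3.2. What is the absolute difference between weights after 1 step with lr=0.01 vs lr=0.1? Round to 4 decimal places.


With lr=0.01: w_new = 5.7 - 0.01 * 3.2 = 5.668
With lr=0.1: w_new = 5.7 - 0.1 * 3.2 = 5.38
Absolute difference = |5.668 - 5.38|
= 0.2880

0.2880


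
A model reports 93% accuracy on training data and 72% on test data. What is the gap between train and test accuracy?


Gap = train_accuracy - test_accuracy
= 93 - 72
= 21%
This large gap strongly indicates overfitting.

21


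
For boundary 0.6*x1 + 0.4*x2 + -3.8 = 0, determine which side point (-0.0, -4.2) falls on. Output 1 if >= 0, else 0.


Compute 0.6 * -0.0 + 0.4 * -4.2 + -3.8
= -0.0 + -1.68 + -3.8
= -5.48
Since -5.48 < 0, the point is on the negative side.

0


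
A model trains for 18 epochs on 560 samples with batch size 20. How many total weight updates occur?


Iterations per epoch = 560 / 20 = 28
Total updates = iterations_per_epoch * epochs
= 28 * 18
= 504

504


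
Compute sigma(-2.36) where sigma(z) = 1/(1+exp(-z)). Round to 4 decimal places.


sigmoid(z) = 1 / (1 + exp(-z))
exp(-(-2.36)) = exp(2.36) = 10.591
1 + 10.591 = 11.591
1 / 11.591 = 0.0863

0.0863


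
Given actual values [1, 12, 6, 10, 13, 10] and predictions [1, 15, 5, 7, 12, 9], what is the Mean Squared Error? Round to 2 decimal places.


Differences: [0, -3, 1, 3, 1, 1]
Squared errors: [0, 9, 1, 9, 1, 1]
Sum of squared errors = 21
MSE = 21 / 6 = 3.50

3.50


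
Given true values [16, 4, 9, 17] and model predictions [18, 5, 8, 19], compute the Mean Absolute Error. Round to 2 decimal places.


Absolute errors: [2, 1, 1, 2]
Sum of absolute errors = 6
MAE = 6 / 4 = 1.50

1.50


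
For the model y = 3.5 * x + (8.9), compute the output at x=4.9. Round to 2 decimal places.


y = 3.5 * 4.9 + (8.9)
= 17.15 + (8.9)
= 26.05

26.05
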